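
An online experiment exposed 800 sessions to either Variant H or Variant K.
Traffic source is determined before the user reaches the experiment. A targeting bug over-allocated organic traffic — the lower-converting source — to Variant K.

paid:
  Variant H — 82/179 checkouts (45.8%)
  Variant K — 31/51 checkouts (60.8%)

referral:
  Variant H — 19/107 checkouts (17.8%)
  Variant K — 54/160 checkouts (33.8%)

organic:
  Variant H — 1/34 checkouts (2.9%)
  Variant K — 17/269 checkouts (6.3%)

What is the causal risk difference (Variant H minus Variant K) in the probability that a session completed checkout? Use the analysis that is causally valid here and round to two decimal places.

-0.11

The imbalance in traffic source arose from how sessions were allocated, not from anything the variant did; and traffic source independently affects the outcome. The pooled gap is confounded — condition on traffic source.
Adjusting over the population distribution of traffic source: 0.287·(0.458−0.608) + 0.334·(0.178−0.338) + 0.379·(0.029−0.063) = -0.109.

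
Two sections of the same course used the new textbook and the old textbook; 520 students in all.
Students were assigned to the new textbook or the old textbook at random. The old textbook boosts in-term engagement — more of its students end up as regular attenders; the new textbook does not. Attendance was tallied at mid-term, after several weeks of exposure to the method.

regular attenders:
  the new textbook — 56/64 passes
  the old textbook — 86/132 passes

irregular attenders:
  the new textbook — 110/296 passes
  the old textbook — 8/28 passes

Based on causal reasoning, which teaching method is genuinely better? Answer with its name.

Mid-term attendance lies on the pathway teaching method → mid-term attendance → outcome, so adjusting for it blocks the indirect effect. For the total causal effect of teaching method, use the unadjusted pooled rates.
Pooled: the new textbook 46.1% vs the old textbook 58.8%; the old textbook is higher overall.

the old textbook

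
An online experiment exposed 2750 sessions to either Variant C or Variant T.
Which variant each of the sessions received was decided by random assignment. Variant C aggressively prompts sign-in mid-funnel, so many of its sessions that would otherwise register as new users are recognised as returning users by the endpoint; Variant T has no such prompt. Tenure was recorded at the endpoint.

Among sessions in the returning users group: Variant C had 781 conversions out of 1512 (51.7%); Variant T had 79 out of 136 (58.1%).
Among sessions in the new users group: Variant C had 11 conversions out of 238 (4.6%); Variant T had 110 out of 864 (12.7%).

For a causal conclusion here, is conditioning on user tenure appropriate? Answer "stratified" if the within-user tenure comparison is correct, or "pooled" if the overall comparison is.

Because the variant influences user tenure, user tenure is a post-treatment mediator, not a confounder. Stratifying on it would bias the estimate; the causal effect is the crude pooled difference.
Pooled: Variant C 45.3% vs Variant T 18.9%; Variant C is higher overall.

pooled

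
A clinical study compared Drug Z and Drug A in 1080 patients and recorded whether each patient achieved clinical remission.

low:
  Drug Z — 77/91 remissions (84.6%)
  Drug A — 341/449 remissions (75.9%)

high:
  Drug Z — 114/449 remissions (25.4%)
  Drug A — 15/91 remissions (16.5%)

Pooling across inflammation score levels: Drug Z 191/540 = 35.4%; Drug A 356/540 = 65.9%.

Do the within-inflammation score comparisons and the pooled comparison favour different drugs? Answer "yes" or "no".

Within each inflammation score level (low 84.6% vs 75.9%; high 25.4% vs 16.5%), Drug Z has the higher rate every time. Pooled: 35.4% vs 65.9% — Drug A has the higher rate overall. The two comparisons disagree.

yes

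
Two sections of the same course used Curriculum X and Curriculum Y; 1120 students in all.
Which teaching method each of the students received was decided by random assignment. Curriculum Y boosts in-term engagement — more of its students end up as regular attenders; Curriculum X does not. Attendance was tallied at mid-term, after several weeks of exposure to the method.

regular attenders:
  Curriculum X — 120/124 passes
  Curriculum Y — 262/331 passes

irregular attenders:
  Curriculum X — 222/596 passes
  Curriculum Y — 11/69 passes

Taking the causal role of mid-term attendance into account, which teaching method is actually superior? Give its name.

Curriculum Y

The stratified and pooled comparisons disagree (Curriculum X wins within each mid-term attendance; Curriculum Y wins overall), so the answer turns on the causal role of mid-term attendance.
Mid-term attendance lies on the pathway teaching method → mid-term attendance → outcome, so adjusting for it blocks the indirect effect. For the total causal effect of teaching method, use the unadjusted pooled rates.
Pooled: Curriculum X 47.5% vs Curriculum Y 68.2%; Curriculum Y is higher overall.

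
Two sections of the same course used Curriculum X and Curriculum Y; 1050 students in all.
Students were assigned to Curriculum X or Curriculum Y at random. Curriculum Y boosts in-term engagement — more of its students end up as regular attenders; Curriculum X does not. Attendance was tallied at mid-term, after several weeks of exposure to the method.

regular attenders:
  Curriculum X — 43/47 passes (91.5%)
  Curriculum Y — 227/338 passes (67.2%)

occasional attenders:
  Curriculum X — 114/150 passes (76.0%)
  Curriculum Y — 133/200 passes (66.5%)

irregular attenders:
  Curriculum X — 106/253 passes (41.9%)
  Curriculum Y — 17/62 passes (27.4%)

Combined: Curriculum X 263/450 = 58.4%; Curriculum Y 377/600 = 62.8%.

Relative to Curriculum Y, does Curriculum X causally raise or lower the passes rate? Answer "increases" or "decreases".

Curriculum X is higher inside every mid-term attendance stratum but Curriculum Y is higher in aggregate. Whether to stratify depends on how mid-term attendance relates to the teaching method.
Mid-term attendance is recorded after the teaching method and is itself shifted by it — it sits on the causal path from teaching method to outcome. Conditioning on a mediator would strip out part of the effect we want; the pooled comparison gives the total causal effect.
Pooled: Curriculum X 58.4% vs Curriculum Y 62.8%; Curriculum Y is higher overall.

decreases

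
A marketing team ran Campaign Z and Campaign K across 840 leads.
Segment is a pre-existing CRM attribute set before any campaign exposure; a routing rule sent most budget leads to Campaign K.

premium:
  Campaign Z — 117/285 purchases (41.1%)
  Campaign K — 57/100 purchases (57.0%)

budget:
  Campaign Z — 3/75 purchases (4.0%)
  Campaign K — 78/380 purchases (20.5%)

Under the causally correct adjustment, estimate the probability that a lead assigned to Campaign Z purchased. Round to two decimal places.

Within every customer segment level Campaign K has the higher rate, yet pooled Campaign Z does — Simpson's reversal.
Nothing the campaign does changes customer segment; the imbalance is an allocation artefact. With customer segment also predicting the outcome, the pooled figure is confounded, and the within-stratum comparison is the causal one.
Standardising Campaign Z to the population customer segment mix: 0.458·117/285 + 0.542·3/75 = 0.210.

0.21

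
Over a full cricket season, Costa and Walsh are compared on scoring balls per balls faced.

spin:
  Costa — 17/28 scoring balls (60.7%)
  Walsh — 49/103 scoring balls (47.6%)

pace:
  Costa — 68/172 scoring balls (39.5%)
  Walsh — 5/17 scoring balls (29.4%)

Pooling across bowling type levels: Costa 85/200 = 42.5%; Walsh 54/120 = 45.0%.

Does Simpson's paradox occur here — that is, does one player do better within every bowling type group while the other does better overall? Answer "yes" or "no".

yes

Within each bowling type level (spin 60.7% vs 47.6%; pace 39.5% vs 29.4%), Costa has the higher rate every time. Pooled: 42.5% vs 45.0% — Walsh has the higher rate overall. The two comparisons disagree.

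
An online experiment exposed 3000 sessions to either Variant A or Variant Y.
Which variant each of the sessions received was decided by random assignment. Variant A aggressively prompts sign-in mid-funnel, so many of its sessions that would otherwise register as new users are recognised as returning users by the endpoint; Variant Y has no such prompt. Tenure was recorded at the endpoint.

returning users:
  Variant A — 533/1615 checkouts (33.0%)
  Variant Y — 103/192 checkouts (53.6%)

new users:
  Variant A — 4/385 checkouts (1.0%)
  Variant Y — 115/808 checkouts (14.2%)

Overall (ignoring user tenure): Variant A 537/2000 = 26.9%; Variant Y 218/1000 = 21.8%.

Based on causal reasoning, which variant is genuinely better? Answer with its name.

Variant A

Stratifying would compare variants among sessions the variants themselves sorted into user tenure groups — a form of selection on an intermediate. The unconditioned pooled rates give the total causal effect.
Pooled: Variant A 26.9% vs Variant Y 21.8%; Variant A is higher overall.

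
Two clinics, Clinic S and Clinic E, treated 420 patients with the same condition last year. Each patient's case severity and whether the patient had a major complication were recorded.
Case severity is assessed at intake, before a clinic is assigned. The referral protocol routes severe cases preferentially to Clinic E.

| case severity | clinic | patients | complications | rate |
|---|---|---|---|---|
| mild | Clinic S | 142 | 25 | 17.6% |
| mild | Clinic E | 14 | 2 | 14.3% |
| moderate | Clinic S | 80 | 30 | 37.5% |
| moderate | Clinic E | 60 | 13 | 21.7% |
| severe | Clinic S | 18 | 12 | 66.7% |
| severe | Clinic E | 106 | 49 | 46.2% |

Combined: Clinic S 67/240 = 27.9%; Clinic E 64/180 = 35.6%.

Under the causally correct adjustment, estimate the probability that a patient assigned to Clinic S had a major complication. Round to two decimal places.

0.39

Case severity satisfies the back-door criterion: it is not a descendant of the clinic, and it blocks the spurious path from clinic to outcome. Adjusting for it (i.e., using the within-case severity rates) gives the causal effect.
Standardising Clinic S to the population case severity mix: 0.371·25/142 + 0.333·30/80 + 0.295·12/18 = 0.387.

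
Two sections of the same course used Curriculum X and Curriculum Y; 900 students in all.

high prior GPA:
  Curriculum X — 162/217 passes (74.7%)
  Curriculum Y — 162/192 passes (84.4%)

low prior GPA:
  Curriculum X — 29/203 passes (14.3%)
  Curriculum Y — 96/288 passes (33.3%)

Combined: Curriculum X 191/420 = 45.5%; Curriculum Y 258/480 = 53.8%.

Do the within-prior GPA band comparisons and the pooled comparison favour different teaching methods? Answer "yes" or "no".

Within each prior GPA band level (high prior GPA 74.7% vs 84.4%; low prior GPA 14.3% vs 33.3%), Curriculum Y has the higher rate every time. Pooled: 45.5% vs 53.8% — Curriculum Y has the higher rate overall. They agree.

no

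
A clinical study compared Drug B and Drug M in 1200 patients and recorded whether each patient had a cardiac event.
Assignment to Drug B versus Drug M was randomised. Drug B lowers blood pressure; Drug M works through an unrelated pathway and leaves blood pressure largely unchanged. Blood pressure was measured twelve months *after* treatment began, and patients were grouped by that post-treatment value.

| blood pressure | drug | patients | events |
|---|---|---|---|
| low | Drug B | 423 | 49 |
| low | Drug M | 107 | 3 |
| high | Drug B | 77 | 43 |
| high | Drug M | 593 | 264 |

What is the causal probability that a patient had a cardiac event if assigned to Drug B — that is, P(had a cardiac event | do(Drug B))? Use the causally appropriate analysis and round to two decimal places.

0.18

Within every blood pressure level Drug M has the lower rate, yet pooled Drug B does — Simpson's reversal.
Blood pressure lies on the pathway drug → blood pressure → outcome, so adjusting for it blocks the indirect effect. For the total causal effect of drug, use the unadjusted pooled rates.
So P(outcome | do(Drug B)) is just the pooled rate for Drug B: 92/500 = 0.184.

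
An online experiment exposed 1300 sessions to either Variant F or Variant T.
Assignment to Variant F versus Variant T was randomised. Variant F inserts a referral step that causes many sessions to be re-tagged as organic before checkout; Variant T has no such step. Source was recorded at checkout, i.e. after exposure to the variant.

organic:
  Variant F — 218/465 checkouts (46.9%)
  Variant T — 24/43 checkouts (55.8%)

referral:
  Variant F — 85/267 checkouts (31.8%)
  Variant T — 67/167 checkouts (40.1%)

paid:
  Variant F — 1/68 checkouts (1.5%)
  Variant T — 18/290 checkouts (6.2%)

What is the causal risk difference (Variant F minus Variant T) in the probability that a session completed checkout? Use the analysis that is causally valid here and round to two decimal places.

+0.16

Within every traffic source level Variant T has the higher rate, yet pooled Variant F does — Simpson's reversal.
Traffic source lies on the pathway variant → traffic source → outcome, so adjusting for it blocks the indirect effect. For the total causal effect of variant, use the unadjusted pooled rates.
The causal difference is the pooled difference: 0.380 − 0.218 = +0.162.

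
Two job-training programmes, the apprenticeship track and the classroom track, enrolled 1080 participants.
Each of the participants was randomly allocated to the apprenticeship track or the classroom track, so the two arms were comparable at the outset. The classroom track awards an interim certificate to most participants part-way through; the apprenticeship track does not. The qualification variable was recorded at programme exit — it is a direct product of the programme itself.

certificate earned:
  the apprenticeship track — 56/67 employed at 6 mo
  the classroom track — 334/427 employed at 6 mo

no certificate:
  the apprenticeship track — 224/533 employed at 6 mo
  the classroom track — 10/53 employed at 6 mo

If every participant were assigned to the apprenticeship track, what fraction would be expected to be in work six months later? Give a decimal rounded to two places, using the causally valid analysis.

Qualification attained during the programme is recorded after the programme and is itself shifted by it — it sits on the causal path from programme to outcome. Conditioning on a mediator would strip out part of the effect we want; the pooled comparison gives the total causal effect.
So P(outcome | do(the apprenticeship track)) is just the pooled rate for the apprenticeship track: 280/600 = 0.467.

0.47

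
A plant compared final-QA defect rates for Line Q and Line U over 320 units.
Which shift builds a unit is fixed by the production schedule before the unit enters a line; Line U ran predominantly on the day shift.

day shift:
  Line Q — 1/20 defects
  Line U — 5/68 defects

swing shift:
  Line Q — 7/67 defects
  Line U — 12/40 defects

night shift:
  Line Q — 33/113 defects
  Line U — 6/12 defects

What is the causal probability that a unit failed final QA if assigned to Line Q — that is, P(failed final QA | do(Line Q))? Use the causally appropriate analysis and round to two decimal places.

0.16

Here shift is a common cause — it drives both which line a case falls under and the outcome. The crude comparison mixes populations; the stratum-specific rates are the causally relevant ones.
Standardising Line Q to the population shift mix: 0.275·1/20 + 0.334·7/67 + 0.391·33/113 = 0.163.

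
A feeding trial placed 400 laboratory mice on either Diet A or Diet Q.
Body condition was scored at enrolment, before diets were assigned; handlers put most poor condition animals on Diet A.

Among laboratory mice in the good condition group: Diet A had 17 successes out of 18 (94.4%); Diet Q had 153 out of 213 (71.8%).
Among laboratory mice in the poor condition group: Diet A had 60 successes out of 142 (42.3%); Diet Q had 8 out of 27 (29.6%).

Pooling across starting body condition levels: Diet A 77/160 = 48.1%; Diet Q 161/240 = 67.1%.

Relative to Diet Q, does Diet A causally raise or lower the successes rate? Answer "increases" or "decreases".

increases

Diet A is higher inside every starting body condition stratum but Diet Q is higher in aggregate. Whether to stratify depends on how starting body condition relates to the diet.
Starting body condition differs across diets for reasons unrelated to any effect of the diet itself, and it separately predicts the outcome — a classic confounder. We must compare within starting body condition levels.
Within each level — good condition: 94.4% vs 71.8%; poor condition: 42.3% vs 29.6% — Diet A is higher every time.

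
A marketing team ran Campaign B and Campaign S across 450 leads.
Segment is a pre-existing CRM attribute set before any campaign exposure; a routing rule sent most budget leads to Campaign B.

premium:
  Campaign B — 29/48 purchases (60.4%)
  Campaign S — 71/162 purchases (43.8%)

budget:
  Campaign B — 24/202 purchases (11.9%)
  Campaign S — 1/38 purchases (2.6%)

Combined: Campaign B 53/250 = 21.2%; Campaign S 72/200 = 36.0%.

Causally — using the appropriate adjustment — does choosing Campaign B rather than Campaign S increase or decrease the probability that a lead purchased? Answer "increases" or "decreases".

The imbalance in customer segment arose from how leads were allocated, not from anything the campaign did; and customer segment independently affects the outcome. The pooled gap is confounded — condition on customer segment.
Within each level — premium: 60.4% vs 43.8%; budget: 11.9% vs 2.6% — Campaign B is higher every time.

increases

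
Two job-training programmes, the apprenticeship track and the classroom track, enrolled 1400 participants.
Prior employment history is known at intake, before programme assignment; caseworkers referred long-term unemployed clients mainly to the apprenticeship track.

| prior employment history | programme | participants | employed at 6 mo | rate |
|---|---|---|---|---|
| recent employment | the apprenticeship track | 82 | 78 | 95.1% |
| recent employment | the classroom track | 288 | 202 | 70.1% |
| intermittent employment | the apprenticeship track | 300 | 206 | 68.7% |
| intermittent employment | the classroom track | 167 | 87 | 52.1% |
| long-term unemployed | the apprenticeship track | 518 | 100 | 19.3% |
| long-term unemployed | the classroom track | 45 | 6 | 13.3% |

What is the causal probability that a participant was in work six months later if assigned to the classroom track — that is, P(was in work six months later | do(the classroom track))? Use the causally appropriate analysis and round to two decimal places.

0.41

the apprenticeship track is higher inside every prior employment history stratum but the classroom track is higher in aggregate. Whether to stratify depends on how prior employment history relates to the programme.
The imbalance in prior employment history arose from how participants were allocated, not from anything the programme did; and prior employment history independently affects the outcome. The pooled gap is confounded — condition on prior employment history.
Standardising the classroom track to the population prior employment history mix: 0.264·202/288 + 0.334·87/167 + 0.402·6/45 = 0.413.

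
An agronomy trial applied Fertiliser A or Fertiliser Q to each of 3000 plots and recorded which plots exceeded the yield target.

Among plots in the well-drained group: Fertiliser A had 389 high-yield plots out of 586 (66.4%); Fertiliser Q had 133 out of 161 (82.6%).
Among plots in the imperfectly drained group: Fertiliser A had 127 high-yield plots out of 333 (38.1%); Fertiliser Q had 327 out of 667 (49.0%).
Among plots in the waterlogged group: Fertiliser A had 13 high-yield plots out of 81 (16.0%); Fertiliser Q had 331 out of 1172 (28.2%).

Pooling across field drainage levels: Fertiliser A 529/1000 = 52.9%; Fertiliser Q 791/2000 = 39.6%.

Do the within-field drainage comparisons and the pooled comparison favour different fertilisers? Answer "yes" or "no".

yes

Within each field drainage level (well-drained 66.4% vs 82.6%; imperfectly drained 38.1% vs 49.0%; waterlogged 16.0% vs 28.2%), Fertiliser Q has the higher rate every time. Pooled: 52.9% vs 39.6% — Fertiliser A has the higher rate overall. The two comparisons disagree.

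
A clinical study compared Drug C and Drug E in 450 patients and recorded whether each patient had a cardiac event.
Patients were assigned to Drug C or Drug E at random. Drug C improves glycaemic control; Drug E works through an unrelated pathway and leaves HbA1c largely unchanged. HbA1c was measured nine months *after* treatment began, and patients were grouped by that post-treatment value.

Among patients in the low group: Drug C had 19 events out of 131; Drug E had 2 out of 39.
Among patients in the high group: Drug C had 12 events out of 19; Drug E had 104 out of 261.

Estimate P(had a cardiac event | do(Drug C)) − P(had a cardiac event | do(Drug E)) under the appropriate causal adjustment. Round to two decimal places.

-0.15

HbA1c here is a post-treatment variable shaped by the drug; conditioning on it would introduce bias rather than remove it. The overall comparison is the causal one.
The causal difference is the pooled difference: 0.207 − 0.353 = -0.147.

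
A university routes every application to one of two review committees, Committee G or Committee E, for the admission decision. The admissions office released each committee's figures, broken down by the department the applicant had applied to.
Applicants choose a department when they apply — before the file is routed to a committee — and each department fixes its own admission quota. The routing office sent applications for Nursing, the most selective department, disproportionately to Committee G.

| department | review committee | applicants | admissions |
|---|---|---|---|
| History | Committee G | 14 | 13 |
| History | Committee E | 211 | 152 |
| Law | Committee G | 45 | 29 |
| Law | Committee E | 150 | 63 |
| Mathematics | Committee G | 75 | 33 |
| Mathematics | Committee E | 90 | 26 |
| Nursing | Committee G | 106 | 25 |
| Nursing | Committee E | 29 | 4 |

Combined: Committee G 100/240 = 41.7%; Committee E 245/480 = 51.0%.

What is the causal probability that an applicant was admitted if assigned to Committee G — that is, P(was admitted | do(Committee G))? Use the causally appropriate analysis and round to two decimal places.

0.61

Department differs across review committees for reasons unrelated to any effect of the review committee itself, and it separately predicts the outcome — a classic confounder. We must compare within department levels.
Standardising Committee G to the population department mix: 0.312·13/14 + 0.271·29/45 + 0.229·33/75 + 0.188·25/106 = 0.610.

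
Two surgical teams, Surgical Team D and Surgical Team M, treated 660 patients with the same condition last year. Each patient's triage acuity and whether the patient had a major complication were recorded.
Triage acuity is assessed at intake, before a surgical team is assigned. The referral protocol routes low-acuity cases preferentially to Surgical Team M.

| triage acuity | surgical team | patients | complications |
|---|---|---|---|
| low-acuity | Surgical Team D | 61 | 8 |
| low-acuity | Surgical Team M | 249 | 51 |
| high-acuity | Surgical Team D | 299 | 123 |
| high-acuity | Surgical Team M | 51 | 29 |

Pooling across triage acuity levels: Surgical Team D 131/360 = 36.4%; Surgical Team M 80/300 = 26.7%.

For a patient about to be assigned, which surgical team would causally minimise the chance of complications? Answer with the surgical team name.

Surgical Team D is lower inside every triage acuity stratum but Surgical Team M is lower in aggregate. Whether to stratify depends on how triage acuity relates to the surgical team.
Since triage acuity is a pre-existing factor (not a product of the surgical team) and it affects the outcome on its own, it is a confounder. The stratified rates, not the pooled rate, identify the causal effect.
Within each level — low-acuity: 13.1% vs 20.5%; high-acuity: 41.1% vs 56.9% — Surgical Team D is lower every time.

Surgical Team D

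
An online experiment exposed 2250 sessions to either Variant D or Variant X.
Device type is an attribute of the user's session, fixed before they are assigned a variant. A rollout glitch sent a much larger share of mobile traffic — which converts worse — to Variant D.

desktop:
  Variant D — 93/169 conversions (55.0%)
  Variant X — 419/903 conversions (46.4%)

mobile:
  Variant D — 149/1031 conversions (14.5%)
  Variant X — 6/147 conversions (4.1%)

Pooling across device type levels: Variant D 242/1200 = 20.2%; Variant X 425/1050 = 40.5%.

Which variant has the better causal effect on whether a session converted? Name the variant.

Variant D

Here device type is a common cause — it drives both which variant a case falls under and the outcome. The crude comparison mixes populations; the stratum-specific rates are the causally relevant ones.
Within each level — desktop: 55.0% vs 46.4%; mobile: 14.5% vs 4.1% — Variant D is higher every time.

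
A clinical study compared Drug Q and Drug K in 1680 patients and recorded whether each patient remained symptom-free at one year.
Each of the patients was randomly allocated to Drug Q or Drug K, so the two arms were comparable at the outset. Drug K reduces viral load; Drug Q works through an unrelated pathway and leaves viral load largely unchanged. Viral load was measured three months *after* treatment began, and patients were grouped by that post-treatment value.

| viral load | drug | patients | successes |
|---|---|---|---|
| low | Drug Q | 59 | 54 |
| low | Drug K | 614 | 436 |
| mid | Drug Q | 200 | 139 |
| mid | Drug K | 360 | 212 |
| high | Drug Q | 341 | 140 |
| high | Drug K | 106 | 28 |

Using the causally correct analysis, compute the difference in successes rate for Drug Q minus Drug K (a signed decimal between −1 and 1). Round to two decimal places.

-0.07

Viral load lies on the pathway drug → viral load → outcome, so adjusting for it blocks the indirect effect. For the total causal effect of drug, use the unadjusted pooled rates.
The causal difference is the pooled difference: 0.555 − 0.626 = -0.071.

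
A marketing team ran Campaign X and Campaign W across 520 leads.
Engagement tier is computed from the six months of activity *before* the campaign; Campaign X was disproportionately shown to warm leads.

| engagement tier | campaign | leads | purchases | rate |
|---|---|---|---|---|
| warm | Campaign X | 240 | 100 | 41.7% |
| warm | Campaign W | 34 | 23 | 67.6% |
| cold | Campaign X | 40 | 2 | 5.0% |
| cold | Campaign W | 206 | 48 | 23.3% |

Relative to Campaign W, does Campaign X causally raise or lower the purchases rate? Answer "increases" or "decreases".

decreases

Campaign W is higher inside every engagement tier stratum but Campaign X is higher in aggregate. Whether to stratify depends on how engagement tier relates to the campaign.
Since engagement tier is a pre-existing factor (not a product of the campaign) and it affects the outcome on its own, it is a confounder. The stratified rates, not the pooled rate, identify the causal effect.
Within each level — warm: 41.7% vs 67.6%; cold: 5.0% vs 23.3% — Campaign W is higher every time.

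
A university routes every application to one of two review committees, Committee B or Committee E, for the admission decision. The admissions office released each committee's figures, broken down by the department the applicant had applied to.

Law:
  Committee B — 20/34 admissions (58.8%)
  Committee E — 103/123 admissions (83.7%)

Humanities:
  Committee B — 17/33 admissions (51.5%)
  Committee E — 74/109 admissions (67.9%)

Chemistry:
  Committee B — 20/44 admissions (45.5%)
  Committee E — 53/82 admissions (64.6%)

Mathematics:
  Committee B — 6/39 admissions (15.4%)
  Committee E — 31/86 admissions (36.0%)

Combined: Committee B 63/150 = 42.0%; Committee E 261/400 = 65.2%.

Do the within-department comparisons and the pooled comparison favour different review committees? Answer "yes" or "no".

no

Within each department level (Law 58.8% vs 83.7%; Humanities 51.5% vs 67.9%; Chemistry 45.5% vs 64.6%; Mathematics 15.4% vs 36.0%), Committee E has the higher rate every time. Pooled: 42.0% vs 65.2% — Committee E has the higher rate overall. They agree.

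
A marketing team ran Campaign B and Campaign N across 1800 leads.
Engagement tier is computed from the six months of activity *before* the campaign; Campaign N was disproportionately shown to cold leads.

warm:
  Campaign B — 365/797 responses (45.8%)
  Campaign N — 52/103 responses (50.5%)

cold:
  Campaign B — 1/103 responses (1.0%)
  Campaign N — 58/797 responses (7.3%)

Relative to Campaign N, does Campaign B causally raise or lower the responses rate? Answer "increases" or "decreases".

decreases

Within every engagement tier level Campaign N has the higher rate, yet pooled Campaign B does — Simpson's reversal.
Engagement tier is set before the campaign has any effect — it is not caused by the campaign — and it independently drives the outcome. That makes it a confounder, so the causal comparison is within engagement tier levels.
Within each level — warm: 45.8% vs 50.5%; cold: 1.0% vs 7.3% — Campaign N is higher every time.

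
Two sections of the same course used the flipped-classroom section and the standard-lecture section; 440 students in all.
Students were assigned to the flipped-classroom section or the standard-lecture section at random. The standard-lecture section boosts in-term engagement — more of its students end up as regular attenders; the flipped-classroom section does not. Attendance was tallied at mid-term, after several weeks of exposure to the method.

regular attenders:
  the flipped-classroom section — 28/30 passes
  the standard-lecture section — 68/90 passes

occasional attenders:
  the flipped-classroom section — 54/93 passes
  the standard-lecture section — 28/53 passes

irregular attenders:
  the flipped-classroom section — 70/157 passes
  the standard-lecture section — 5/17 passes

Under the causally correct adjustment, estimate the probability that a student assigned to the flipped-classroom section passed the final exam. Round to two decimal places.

0.54

Within every mid-term attendance level the flipped-classroom section has the higher rate, yet pooled the standard-lecture section does — Simpson's reversal.
Mid-term attendance lies on the pathway teaching method → mid-term attendance → outcome, so adjusting for it blocks the indirect effect. For the total causal effect of teaching method, use the unadjusted pooled rates.
So P(outcome | do(the flipped-classroom section)) is just the pooled rate for the flipped-classroom section: 152/280 = 0.543.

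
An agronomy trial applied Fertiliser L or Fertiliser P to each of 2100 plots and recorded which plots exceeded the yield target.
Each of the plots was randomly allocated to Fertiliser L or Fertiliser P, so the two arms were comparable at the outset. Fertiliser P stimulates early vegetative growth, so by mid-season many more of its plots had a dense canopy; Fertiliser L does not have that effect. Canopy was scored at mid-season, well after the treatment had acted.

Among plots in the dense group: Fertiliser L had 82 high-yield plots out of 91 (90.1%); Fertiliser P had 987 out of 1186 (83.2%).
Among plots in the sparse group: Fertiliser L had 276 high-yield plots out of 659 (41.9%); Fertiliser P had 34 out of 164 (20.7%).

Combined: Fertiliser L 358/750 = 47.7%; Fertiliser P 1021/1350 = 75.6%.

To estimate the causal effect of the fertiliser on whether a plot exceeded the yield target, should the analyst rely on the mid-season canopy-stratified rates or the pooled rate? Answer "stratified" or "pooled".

pooled

The mid-season canopy-specific comparison favours Fertiliser L throughout, but the pooled figures favour Fertiliser P. The question is whether to condition on mid-season canopy.
The distribution of mid-season canopy is itself part of what the fertiliser does — it is an intermediate outcome. Holding it fixed would remove that part of the effect; the total effect is the pooled difference.
Pooled: Fertiliser L 47.7% vs Fertiliser P 75.6%; Fertiliser P is higher overall.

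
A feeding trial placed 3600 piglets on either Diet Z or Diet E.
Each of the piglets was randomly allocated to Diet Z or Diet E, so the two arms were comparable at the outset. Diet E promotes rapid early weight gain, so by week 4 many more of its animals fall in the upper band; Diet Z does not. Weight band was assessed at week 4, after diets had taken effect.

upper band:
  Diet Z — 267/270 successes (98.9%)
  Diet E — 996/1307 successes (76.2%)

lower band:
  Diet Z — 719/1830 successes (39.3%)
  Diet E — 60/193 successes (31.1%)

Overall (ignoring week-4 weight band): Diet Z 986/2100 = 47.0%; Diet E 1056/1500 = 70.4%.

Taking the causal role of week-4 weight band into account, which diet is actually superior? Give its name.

Diet E

The distribution of week-4 weight band is itself part of what the diet does — it is an intermediate outcome. Holding it fixed would remove that part of the effect; the total effect is the pooled difference.
Pooled: Diet Z 47.0% vs Diet E 70.4%; Diet E is higher overall.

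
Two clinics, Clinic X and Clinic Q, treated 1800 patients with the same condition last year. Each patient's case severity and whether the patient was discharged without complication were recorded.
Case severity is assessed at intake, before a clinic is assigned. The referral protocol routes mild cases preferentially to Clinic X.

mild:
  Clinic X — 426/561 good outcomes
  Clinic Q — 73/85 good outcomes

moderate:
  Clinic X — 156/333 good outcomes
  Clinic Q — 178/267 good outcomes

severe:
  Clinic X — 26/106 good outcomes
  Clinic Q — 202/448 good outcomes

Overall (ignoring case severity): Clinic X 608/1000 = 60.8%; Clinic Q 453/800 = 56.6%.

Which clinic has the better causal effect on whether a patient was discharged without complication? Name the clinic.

Case severity is set before the clinic has any effect — it is not caused by the clinic — and it independently drives the outcome. That makes it a confounder, so the causal comparison is within case severity levels.
Within each level — mild: 75.9% vs 85.9%; moderate: 46.8% vs 66.7%; severe: 24.5% vs 45.1% — Clinic Q is higher every time.

Clinic Q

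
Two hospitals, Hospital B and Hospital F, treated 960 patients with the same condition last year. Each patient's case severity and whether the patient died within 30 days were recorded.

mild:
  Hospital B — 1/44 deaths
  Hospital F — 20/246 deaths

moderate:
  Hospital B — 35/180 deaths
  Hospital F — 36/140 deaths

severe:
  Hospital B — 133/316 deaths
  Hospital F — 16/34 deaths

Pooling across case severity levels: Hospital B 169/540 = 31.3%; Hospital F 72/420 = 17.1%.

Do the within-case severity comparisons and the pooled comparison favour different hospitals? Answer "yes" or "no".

Within each case severity level (mild 2.3% vs 8.1%; moderate 19.4% vs 25.7%; severe 42.1% vs 47.1%), Hospital B has the lower rate every time. Pooled: 31.3% vs 17.1% — Hospital F has the lower rate overall. The two comparisons disagree.

yes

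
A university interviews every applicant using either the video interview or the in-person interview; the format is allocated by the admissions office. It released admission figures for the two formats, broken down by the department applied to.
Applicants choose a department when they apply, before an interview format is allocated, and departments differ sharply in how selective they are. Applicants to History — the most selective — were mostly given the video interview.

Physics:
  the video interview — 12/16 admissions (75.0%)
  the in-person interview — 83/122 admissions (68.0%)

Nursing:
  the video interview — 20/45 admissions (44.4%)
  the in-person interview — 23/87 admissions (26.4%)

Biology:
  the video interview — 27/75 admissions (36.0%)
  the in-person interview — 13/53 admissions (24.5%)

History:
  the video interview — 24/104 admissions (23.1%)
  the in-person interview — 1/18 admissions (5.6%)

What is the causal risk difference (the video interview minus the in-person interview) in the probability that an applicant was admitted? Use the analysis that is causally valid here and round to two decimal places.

Department differs across interview formats for reasons unrelated to any effect of the interview format itself, and it separately predicts the outcome — a classic confounder. We must compare within department levels.
Adjusting over the population distribution of department: 0.265·(0.750−0.680) + 0.254·(0.444−0.264) + 0.246·(0.360−0.245) + 0.235·(0.231−0.056) = +0.134.

+0.13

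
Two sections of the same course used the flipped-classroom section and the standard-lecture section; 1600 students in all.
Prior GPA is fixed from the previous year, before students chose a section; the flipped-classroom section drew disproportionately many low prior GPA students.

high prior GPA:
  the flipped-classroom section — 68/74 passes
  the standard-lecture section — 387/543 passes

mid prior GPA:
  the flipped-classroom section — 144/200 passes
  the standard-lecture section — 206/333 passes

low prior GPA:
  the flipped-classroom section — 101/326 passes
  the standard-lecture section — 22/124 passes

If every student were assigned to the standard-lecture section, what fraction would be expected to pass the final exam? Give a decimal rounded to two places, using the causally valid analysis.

0.53

Nothing the teaching method does changes prior GPA band; the imbalance is an allocation artefact. With prior GPA band also predicting the outcome, the pooled figure is confounded, and the within-stratum comparison is the causal one.
Standardising the standard-lecture section to the population prior GPA band mix: 0.386·387/543 + 0.333·206/333 + 0.281·22/124 = 0.531.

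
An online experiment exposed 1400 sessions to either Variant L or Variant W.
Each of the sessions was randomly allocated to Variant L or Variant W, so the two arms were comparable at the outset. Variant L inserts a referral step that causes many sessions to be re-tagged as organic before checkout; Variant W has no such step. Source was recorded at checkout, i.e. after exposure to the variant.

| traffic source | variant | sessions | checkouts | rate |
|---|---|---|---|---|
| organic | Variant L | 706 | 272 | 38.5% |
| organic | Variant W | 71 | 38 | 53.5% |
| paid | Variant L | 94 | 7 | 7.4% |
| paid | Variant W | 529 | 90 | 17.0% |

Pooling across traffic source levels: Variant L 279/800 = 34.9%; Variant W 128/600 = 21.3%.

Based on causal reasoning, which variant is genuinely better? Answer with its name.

Traffic source lies on the pathway variant → traffic source → outcome, so adjusting for it blocks the indirect effect. For the total causal effect of variant, use the unadjusted pooled rates.
Pooled: Variant L 34.9% vs Variant W 21.3%; Variant L is higher overall.

Variant L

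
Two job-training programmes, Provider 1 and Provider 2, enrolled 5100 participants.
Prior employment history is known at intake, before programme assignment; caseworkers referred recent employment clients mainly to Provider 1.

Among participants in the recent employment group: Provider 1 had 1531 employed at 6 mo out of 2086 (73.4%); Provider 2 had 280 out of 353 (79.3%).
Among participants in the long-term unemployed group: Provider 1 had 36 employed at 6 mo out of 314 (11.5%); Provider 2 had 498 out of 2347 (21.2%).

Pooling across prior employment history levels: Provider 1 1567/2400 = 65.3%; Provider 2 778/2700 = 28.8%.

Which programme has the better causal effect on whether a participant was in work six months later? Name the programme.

Provider 2

Provider 2 is higher inside every prior employment history stratum but Provider 1 is higher in aggregate. Whether to stratify depends on how prior employment history relates to the programme.
Here prior employment history is a common cause — it drives both which programme a case falls under and the outcome. The crude comparison mixes populations; the stratum-specific rates are the causally relevant ones.
Within each level — recent employment: 73.4% vs 79.3%; long-term unemployed: 11.5% vs 21.2% — Provider 2 is higher every time.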